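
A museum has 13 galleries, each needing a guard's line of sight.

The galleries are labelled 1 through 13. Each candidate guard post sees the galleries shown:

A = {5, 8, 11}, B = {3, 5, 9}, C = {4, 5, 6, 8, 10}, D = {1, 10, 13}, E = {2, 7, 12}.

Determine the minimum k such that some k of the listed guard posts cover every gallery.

Take {A, B, C, D, E}. Their union is {1, 2, 3, 4, 5, 6, 7, 8, 9, 10, 11, 12, 13}, which is all 13 galleries.
Only A contains 11, so A is forced; the remaining 10 galleries need at least 4 more guard posts (each remaining guard post adds at most 3) — so at least 5 guard posts are needed, and 5 is optimal.

5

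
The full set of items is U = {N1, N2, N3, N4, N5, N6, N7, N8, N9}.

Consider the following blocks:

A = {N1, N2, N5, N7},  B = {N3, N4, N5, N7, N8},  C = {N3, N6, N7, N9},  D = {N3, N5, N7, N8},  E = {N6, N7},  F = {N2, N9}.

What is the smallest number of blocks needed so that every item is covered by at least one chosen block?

3

A and B and C together: A ∪ B ∪ C = {N1, N2, N3, N4, N5, N6, N7, N8, N9} — every item is covered.
Only A contains N1, so A is forced; the remaining 5 items need at least 2 more blocks (each remaining block adds at most 3) — so at least 3 blocks are needed, and 3 is optimal.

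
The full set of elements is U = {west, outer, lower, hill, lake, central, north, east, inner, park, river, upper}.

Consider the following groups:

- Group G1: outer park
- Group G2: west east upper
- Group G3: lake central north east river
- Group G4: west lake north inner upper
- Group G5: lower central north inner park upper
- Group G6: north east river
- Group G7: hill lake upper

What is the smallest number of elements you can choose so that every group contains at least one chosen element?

The 3 elements {lake, east, park} hit every group.
The groups G1, G6, G7 are pairwise disjoint, so any hitting set needs a separate element for each — at least 3. Hence 3 is optimal.

3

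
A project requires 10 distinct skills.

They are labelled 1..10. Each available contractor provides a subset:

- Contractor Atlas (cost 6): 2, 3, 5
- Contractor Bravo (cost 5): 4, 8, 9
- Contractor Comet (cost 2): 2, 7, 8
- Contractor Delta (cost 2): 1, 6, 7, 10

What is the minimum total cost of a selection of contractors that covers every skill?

13

Atlas, Bravo, Delta together cover every skill (Atlas ∪ Bravo ∪ Delta = {1, 2, 3, 4, 5, 6, 7, 8, 9, 10}); total cost 6 + 5 + 2 = 13.
The greedy pick Delta, Comet, Bravo, Atlas costs 15; no covering selection beats 13.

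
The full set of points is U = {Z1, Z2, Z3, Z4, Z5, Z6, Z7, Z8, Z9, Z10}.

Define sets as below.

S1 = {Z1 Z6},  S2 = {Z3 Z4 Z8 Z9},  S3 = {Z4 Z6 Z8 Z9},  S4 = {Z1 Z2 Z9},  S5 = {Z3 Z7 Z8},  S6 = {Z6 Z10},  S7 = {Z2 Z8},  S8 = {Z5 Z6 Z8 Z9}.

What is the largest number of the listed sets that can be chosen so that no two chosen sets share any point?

S4, S5, S6 are pairwise disjoint (S4={Z1,Z2,Z9}; S5={Z3,Z7,Z8}; S6={Z6,Z10}).
Every remaining set overlaps one of these, and no 4 of the listed sets are pairwise disjoint, so 3 is the maximum.

3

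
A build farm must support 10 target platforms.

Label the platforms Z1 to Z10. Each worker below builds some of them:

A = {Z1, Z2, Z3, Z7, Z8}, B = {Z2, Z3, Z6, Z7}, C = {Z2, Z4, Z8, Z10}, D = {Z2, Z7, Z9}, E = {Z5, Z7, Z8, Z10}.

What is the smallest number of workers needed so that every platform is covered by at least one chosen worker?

A and B and C and D and E together: A ∪ B ∪ C ∪ D ∪ E = {Z1, Z2, Z3, Z4, Z5, Z6, Z7, Z8, Z9, Z10} — every platform is covered.
No 4 of the 5 workers cover everything (all 5 combinations miss at least one platform), so 5 is optimal.

5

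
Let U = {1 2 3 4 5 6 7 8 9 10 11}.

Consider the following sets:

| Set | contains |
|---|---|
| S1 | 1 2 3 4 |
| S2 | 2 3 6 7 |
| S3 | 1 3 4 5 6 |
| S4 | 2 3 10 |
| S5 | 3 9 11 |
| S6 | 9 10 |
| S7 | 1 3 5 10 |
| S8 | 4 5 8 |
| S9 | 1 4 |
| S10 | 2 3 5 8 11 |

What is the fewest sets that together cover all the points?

4

S2, S3, S6, and S10 cover everything between them: the union {1, 2, 3, 4, 5, 6, 7, 8, 9, 10, 11} is all of U.
Only S2 contains 7, so S2 is forced; the remaining 7 points need at least 3 more sets (each remaining set adds at most 3) — so at least 4 sets are needed, and 4 is optimal.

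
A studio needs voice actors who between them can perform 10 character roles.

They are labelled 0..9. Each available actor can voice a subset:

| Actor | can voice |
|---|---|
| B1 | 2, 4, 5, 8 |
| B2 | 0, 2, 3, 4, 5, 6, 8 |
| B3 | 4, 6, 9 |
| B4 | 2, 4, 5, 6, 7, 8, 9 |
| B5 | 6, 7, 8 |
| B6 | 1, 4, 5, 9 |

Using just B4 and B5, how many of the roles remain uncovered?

3

Union of B4, B5 = {2, 4, 5, 6, 7, 8, 9}.
Not covered: 0, 1, 3 — 3 roles.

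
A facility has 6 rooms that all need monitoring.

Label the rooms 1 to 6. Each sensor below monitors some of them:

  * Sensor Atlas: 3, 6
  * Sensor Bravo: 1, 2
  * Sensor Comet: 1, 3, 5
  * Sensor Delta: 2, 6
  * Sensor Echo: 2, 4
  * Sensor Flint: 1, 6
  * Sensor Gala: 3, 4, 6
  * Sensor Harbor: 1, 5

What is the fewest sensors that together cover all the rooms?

3

Take {Comet, Echo, Gala}. Their union is {1, 2, 3, 4, 5, 6}, which is all 6 rooms.
No 2 of the 8 sensors cover everything (all 28 combinations miss at least one room), so 3 is optimal.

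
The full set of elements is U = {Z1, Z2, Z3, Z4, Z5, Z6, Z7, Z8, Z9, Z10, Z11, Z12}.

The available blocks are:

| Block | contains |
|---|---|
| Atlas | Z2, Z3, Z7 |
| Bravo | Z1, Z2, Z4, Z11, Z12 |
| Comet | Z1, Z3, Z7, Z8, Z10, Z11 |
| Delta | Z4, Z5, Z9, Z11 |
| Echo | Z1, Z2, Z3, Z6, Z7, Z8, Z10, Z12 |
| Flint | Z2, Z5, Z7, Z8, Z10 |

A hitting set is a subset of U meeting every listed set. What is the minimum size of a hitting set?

Take H = {Z2, Z11}. Each listed block contains at least one of these, so H is a hitting set of size 2.
The blocks Atlas, Delta are pairwise disjoint, so any hitting set needs a separate element for each — at least 2. Hence 2 is optimal.

2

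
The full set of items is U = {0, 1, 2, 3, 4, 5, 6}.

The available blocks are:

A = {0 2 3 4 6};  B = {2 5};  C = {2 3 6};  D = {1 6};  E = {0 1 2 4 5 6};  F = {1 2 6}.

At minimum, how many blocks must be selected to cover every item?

2

Take {C, E}. Their union is {0, 1, 2, 3, 4, 5, 6}, which is all 7 items.
No single block has all 7 items (the largest, E, has 6), so 2 is optimal.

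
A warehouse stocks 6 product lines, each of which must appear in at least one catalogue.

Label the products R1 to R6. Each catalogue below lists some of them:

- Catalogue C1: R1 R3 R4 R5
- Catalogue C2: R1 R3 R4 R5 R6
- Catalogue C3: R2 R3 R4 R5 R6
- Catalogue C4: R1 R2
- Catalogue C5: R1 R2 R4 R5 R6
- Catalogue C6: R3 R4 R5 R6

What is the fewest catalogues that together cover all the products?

Take {C3, C4}. Their union is {R1, R2, R3, R4, R5, R6}, which is all 6 products.
No single catalogue has all 6 products (the largest, C2, has 5), so 2 is optimal.

2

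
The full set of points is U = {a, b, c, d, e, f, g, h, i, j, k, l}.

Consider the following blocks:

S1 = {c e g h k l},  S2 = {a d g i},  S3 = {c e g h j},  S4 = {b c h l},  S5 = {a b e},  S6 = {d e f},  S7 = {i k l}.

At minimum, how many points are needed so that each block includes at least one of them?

Take T = {e, g, l}. Each listed block contains at least one of these, so T is a hitting set of size 3.
No choice of 2 points meets every block, so 3 is the minimum.

3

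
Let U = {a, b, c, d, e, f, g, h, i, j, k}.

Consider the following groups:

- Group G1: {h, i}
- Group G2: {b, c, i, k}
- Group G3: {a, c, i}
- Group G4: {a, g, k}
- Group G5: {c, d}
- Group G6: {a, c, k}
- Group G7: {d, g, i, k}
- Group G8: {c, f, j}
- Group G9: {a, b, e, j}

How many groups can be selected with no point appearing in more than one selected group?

3

G1, G5, G9 are pairwise disjoint (G1={h,i}; G5={c,d}; G9={a,b,e,j}).
Every remaining group overlaps one of these, and no 4 of the listed groups are pairwise disjoint, so 3 is the maximum.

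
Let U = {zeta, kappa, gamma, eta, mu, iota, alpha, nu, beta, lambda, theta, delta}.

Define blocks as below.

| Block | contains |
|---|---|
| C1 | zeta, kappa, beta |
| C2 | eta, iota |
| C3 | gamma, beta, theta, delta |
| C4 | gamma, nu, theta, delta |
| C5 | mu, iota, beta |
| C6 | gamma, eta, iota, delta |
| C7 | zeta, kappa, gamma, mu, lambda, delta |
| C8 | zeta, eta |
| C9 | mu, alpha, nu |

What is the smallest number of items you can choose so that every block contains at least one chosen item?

4

Take H = {eta, mu, beta, theta}. Each listed block contains at least one of these, so H is a hitting set of size 4.
No choice of 3 items meets every block, so 4 is the minimum.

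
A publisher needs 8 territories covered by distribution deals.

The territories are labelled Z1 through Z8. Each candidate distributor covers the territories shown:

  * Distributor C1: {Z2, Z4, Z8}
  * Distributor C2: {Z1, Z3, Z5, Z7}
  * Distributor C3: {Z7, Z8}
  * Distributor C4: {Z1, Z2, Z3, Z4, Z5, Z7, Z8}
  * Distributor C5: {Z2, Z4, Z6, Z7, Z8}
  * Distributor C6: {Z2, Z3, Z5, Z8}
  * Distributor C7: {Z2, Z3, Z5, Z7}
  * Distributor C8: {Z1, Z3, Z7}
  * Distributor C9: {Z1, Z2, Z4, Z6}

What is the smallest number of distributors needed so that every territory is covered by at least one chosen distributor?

Take {C4, C9}. Their union is {Z1, Z2, Z3, Z4, Z5, Z6, Z7, Z8}, which is all 8 territories.
No single distributor has all 8 territories (the largest, C4, has 7), so 2 is optimal.

2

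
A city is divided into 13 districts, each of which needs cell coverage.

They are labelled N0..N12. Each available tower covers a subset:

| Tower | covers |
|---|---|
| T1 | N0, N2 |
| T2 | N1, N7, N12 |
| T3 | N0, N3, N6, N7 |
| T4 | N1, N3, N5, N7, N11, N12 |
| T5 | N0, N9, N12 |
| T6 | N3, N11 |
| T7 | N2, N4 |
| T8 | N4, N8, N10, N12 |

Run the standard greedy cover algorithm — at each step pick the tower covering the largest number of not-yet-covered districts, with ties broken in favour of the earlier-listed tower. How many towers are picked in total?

5

Greedy: pick T4 (covers 6 new) → pick T8 (covers 3 new) → pick T1 (covers 2 new) → pick T3 (covers 1 new) → pick T5 (covers 1 new). Total picks: 5.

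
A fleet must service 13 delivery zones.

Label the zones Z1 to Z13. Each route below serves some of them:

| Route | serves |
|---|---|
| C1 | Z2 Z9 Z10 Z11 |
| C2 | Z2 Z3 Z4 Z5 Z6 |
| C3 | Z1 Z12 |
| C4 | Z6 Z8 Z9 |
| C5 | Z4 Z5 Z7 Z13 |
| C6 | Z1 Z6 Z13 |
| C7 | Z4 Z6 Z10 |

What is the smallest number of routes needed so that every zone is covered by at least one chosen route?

5

Take {C1, C2, C3, C4, C5}. Their union is {Z1, Z2, Z3, Z4, Z5, Z6, Z7, Z8, Z9, Z10, Z11, Z12, Z13}, which is all 13 zones.
No 4 of the 7 routes cover everything (all 35 combinations miss at least one zone), so 5 is optimal.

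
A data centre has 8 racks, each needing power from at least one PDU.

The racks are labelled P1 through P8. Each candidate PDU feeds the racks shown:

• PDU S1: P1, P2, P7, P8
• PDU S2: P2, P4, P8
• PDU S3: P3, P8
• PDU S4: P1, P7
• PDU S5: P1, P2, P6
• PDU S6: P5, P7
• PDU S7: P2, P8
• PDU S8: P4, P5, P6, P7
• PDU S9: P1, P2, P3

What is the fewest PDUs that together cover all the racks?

3

Take {S7, S8, S9}. Their union is {P1, P2, P3, P4, P5, P6, P7, P8}, which is all 8 racks.
No 2 of the 9 PDUs cover everything (all 36 combinations miss at least one rack), so 3 is optimal.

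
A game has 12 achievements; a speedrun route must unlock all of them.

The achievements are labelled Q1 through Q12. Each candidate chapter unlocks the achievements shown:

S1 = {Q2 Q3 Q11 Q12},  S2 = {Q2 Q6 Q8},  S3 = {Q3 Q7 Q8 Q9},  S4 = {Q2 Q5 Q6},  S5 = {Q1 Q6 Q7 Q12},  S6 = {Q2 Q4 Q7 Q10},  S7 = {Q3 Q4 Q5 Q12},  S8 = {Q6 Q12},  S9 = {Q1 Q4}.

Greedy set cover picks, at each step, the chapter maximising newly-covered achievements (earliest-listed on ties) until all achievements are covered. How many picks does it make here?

5

Greedy: pick S1 (covers 4 new) → pick S3 (covers 3 new) → pick S4 (covers 2 new) → pick S6 (covers 2 new) → pick S5 (covers 1 new). Total picks: 5.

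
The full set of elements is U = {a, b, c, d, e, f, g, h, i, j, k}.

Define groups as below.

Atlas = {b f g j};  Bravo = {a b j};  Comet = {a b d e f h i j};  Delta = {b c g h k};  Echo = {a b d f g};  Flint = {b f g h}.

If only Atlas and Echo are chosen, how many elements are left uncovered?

Union of Atlas, Echo = {a, b, d, f, g, j}.
Not covered: c, e, h, i, k — 5 elements.

5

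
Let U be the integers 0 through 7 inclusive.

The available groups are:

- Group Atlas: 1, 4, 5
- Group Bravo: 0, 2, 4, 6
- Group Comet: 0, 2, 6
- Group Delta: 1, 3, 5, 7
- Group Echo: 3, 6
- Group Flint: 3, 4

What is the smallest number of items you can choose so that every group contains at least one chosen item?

3

The 3 items {2, 3, 5} hit every group.
No choice of 2 items meets every group, so 3 is the minimum.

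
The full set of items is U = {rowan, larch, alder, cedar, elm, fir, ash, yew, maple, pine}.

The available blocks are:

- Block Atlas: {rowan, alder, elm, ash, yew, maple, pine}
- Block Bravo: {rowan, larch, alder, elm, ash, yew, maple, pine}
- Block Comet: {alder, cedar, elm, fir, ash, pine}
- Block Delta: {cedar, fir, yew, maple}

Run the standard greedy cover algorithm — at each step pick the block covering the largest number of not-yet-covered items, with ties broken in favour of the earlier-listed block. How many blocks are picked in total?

2

Greedy: pick Bravo (covers 8 new) → pick Comet (covers 2 new). Total picks: 2.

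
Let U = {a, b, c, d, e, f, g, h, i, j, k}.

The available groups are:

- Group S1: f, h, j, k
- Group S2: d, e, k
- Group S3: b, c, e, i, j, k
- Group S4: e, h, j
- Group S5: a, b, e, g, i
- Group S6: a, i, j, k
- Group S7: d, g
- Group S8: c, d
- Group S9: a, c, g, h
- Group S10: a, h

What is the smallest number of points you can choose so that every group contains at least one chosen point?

3

The 3 points {d, h, i} hit every group.
The groups S3, S7, S10 are pairwise disjoint, so any hitting set needs a separate point for each — at least 3. Hence 3 is optimal.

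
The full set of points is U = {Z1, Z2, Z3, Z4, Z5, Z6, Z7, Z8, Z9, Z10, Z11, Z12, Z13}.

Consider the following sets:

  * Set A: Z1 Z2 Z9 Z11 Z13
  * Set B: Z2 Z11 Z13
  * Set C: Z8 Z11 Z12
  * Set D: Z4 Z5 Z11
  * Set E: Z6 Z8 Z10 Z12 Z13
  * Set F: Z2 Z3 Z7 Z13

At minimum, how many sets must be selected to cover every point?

4

A and D and E and F together: A ∪ D ∪ E ∪ F = {Z1, Z2, Z3, Z4, Z5, Z6, Z7, Z8, Z9, Z10, Z11, Z12, Z13} — every point is covered.
Only F contains Z3, so F is forced; the remaining 9 points need at least 3 more sets (each remaining set adds at most 4) — so at least 4 sets are needed, and 4 is optimal.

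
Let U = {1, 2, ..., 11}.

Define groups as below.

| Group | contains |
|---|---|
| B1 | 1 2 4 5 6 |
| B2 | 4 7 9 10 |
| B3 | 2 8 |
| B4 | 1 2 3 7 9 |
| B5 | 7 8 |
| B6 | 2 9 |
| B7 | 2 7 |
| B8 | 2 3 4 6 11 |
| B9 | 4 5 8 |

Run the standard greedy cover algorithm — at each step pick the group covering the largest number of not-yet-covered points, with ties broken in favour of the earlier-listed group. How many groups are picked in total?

Greedy: pick B1 (covers 5 new) → pick B2 (covers 3 new) → pick B8 (covers 2 new) → pick B3 (covers 1 new). Total picks: 4.

4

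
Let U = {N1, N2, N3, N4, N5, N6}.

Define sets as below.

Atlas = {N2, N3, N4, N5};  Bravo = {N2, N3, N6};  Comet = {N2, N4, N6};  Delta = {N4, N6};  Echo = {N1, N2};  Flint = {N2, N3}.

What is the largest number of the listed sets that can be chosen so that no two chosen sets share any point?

2

Delta, Echo are pairwise disjoint (Delta={N4,N6}; Echo={N1,N2}).
Every remaining set overlaps one of these, and no 3 of the listed sets are pairwise disjoint, so 2 is the maximum.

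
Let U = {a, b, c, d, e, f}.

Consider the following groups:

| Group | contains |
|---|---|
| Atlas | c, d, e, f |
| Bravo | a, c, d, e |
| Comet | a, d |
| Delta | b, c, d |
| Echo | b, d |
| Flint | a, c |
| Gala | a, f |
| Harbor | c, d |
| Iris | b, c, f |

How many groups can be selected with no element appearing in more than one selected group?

Echo, Gala are pairwise disjoint (Echo={b,d}; Gala={a,f}).
Every remaining group overlaps one of these, and no 3 of the listed groups are pairwise disjoint, so 2 is the maximum.

2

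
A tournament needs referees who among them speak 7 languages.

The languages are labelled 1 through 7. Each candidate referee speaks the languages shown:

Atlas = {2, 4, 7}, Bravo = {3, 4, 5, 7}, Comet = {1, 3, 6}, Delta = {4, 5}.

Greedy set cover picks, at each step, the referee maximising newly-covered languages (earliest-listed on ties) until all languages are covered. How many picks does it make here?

3

Greedy: pick Bravo (covers 4 new) → pick Comet (covers 2 new) → pick Atlas (covers 1 new). Total picks: 3.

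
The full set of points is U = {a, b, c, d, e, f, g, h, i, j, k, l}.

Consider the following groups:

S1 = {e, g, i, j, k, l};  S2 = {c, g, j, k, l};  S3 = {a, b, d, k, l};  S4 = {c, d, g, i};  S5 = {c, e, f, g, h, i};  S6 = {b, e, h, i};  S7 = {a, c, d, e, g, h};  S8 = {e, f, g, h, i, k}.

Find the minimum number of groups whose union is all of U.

S2 and S3 and S5 together: S2 ∪ S3 ∪ S5 = {a, b, c, d, e, f, g, h, i, j, k, l} — every point is covered.
No 2 of the 8 groups cover everything (all 28 combinations miss at least one point), so 3 is optimal.

3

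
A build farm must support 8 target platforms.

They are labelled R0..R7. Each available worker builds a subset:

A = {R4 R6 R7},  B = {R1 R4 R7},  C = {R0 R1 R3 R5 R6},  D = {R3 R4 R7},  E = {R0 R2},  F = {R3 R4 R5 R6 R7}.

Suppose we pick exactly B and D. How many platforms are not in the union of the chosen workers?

4

Union of B, D = {R1, R3, R4, R7}.
Not covered: R0, R2, R5, R6 — 4 platforms.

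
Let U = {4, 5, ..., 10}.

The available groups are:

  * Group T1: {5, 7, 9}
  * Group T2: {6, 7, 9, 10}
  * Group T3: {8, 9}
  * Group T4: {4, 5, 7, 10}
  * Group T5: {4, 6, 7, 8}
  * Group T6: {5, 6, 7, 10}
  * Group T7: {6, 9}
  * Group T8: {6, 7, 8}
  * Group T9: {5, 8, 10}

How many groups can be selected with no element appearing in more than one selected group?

2

T7, T9 are pairwise disjoint (T7={6,9}; T9={5,8,10}).
Every remaining group overlaps one of these, and no 3 of the listed groups are pairwise disjoint, so 2 is the maximum.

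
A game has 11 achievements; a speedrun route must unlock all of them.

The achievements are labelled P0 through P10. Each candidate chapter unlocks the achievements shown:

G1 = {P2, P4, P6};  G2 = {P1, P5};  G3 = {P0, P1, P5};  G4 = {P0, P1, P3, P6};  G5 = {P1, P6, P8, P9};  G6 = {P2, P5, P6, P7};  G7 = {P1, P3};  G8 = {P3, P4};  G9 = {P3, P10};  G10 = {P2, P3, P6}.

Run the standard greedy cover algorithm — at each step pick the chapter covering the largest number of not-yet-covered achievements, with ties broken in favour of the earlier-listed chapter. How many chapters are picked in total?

5

Greedy: pick G4 (covers 4 new) → pick G6 (covers 3 new) → pick G5 (covers 2 new) → pick G1 (covers 1 new) → pick G9 (covers 1 new). Total picks: 5.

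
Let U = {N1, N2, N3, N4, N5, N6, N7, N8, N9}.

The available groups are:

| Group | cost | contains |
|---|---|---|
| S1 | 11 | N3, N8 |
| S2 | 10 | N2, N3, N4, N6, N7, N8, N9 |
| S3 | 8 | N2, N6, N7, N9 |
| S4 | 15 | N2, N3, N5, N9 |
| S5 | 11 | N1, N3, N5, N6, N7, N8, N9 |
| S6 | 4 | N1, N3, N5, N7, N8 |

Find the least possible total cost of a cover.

14

S2, S6 together cover every element (S2 ∪ S6 = {N1, N2, N3, N4, N5, N6, N7, N8, N9}); total cost 10 + 4 = 14.
No covering selection has total cost below 14.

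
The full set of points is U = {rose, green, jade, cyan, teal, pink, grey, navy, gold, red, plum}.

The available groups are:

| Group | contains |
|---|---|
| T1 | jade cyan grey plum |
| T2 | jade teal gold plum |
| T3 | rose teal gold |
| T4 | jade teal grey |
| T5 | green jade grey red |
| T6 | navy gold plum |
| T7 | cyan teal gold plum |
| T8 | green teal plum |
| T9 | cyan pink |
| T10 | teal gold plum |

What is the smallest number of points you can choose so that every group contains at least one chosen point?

The 4 points {green, jade, pink, gold} hit every group.
No choice of 3 points meets every group, so 4 is the minimum.

4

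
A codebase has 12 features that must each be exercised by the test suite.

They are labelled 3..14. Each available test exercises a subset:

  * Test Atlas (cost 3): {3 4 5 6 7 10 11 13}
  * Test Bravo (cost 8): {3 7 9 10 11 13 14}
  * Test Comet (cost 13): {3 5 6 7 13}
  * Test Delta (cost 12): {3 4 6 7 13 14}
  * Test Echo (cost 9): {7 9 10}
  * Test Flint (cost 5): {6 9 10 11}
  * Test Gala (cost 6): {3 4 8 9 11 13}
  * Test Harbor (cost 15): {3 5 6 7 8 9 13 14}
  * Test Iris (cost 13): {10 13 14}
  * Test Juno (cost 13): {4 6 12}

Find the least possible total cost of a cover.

30

Atlas, Bravo, Gala, Juno together cover every feature (Atlas ∪ Bravo ∪ Gala ∪ Juno = {3, 4, 5, 6, 7, 8, 9, 10, 11, 12, 13, 14}); total cost 3 + 8 + 6 + 13 = 30.
No covering selection has total cost below 30.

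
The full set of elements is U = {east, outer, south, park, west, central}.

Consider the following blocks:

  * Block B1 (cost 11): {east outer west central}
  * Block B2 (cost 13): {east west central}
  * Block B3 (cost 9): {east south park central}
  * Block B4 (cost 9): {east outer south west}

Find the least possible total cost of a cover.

B3, B4 together cover every element (B3 ∪ B4 = {east, outer, south, park, west, central}); total cost 9 + 9 = 18.
No covering selection has total cost below 18.

18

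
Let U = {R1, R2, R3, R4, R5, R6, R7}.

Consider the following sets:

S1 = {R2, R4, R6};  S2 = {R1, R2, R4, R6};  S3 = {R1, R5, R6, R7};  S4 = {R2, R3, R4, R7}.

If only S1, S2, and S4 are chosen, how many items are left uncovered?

Union of S1, S2, S4 = {R1, R2, R3, R4, R6, R7}.
Not covered: R5 — 1 item.

1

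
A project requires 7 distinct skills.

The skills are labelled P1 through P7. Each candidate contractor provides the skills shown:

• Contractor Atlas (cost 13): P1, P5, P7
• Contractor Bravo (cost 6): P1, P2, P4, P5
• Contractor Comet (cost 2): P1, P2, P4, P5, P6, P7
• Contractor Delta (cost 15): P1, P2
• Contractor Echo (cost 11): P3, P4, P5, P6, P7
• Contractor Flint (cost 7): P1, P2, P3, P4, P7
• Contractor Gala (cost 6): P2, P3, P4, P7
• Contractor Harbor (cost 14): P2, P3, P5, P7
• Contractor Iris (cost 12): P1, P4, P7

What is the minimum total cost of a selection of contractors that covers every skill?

8

Comet, Gala together cover every skill (Comet ∪ Gala = {P1, P2, P3, P4, P5, P6, P7}); total cost 2 + 6 = 8.
No covering selection has total cost below 8.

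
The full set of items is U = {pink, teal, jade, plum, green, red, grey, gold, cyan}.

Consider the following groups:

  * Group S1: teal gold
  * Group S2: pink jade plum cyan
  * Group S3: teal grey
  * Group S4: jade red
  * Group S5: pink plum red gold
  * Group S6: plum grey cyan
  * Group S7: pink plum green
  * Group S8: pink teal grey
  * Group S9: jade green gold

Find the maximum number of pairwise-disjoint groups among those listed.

S1, S4, S6 are pairwise disjoint (S1={teal,gold}; S4={jade,red}; S6={plum,grey,cyan}).
Every remaining group overlaps one of these, and no 4 of the listed groups are pairwise disjoint, so 3 is the maximum.

3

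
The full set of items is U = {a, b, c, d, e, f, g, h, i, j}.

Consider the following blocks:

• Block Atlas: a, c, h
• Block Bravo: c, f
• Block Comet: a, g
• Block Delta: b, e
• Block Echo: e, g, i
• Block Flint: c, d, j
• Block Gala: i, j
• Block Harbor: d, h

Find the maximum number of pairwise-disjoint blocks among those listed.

5

Bravo, Comet, Delta, Gala, Harbor are pairwise disjoint (Bravo={c,f}; Comet={a,g}; Delta={b,e}; Gala={i,j}; Harbor={d,h}).
Every remaining block overlaps one of these, and no 6 of the listed blocks are pairwise disjoint, so 5 is the maximum.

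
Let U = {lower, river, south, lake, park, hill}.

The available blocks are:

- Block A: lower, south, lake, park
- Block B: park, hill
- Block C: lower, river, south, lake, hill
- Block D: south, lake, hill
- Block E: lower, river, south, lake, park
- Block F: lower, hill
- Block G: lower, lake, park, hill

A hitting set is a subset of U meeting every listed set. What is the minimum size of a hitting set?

Take H = {park, hill}. Each listed block contains at least one of these, so H is a hitting set of size 2.
No single item lies in every block, so at least 2 are needed and 2 is optimal.

2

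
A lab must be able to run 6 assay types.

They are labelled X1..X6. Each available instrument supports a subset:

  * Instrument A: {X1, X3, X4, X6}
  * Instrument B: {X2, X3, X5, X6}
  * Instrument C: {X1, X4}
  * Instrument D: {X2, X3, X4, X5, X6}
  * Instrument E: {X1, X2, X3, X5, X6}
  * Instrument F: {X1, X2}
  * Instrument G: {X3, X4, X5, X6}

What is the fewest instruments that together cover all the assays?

2

Take {C, E}. Their union is {X1, X2, X3, X4, X5, X6}, which is all 6 assays.
No single instrument has all 6 assays (the largest, D, has 5), so 2 is optimal.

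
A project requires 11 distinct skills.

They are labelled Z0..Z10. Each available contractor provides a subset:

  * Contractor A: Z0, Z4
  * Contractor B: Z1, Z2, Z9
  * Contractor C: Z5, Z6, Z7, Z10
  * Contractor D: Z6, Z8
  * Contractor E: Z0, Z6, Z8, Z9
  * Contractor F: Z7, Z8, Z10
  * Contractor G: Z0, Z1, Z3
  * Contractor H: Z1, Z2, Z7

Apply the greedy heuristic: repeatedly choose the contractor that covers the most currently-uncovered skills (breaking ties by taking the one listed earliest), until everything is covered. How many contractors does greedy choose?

5

Greedy: pick C (covers 4 new) → pick B (covers 3 new) → pick A (covers 2 new) → pick D (covers 1 new) → pick G (covers 1 new). Total picks: 5.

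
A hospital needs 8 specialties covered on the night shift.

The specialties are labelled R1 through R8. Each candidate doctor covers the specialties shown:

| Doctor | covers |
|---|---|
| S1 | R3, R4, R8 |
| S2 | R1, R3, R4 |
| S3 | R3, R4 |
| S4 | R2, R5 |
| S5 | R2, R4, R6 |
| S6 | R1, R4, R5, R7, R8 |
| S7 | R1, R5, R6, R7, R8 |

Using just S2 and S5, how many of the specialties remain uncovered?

3

Union of S2, S5 = {R1, R2, R3, R4, R6}.
Not covered: R5, R7, R8 — 3 specialties.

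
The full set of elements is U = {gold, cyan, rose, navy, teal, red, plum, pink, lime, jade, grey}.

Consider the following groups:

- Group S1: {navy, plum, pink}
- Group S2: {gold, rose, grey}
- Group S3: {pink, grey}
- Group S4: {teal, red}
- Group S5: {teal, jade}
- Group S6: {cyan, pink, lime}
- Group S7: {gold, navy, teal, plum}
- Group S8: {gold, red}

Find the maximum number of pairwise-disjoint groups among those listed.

S2, S4, S6 are pairwise disjoint (S2={gold,rose,grey}; S4={teal,red}; S6={cyan,pink,lime}).
Every remaining group overlaps one of these, and no 4 of the listed groups are pairwise disjoint, so 3 is the maximum.

3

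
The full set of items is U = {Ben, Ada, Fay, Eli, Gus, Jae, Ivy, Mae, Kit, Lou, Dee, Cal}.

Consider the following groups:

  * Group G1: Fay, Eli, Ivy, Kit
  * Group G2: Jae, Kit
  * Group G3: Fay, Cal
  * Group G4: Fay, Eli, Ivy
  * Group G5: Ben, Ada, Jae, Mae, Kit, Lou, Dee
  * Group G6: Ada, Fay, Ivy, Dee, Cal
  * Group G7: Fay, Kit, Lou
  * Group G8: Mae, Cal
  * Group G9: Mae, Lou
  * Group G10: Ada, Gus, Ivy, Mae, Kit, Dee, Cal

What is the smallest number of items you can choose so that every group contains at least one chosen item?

3

The 3 items {Fay, Mae, Kit} hit every group.
The groups G2, G4, G8 are pairwise disjoint, so any hitting set needs a separate item for each — at least 3. Hence 3 is optimal.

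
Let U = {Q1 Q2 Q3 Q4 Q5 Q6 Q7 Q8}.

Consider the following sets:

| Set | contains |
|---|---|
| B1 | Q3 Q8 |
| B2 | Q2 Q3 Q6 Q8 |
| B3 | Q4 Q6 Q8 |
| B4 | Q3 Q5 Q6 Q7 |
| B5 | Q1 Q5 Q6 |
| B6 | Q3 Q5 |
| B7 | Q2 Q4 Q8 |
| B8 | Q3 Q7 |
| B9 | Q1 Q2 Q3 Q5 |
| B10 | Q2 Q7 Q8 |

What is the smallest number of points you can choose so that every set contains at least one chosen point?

3

The 3 points {Q1, Q3, Q8} hit every set.
The sets B5, B7, B8 are pairwise disjoint, so any hitting set needs a separate point for each — at least 3. Hence 3 is optimal.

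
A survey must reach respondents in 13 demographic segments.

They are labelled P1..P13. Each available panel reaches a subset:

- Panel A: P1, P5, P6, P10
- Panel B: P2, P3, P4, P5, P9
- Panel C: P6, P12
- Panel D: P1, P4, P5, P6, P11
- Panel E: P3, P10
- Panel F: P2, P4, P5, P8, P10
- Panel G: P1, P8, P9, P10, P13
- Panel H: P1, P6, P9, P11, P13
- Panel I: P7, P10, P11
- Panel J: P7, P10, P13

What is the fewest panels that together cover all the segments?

Take {B, C, G, I}. Their union is {P1, P2, P3, P4, P5, P6, P7, P8, P9, P10, P11, P12, P13}, which is all 13 segments.
Only C contains P12, so C is forced; the remaining 11 segments need at least 3 more panels (each remaining panel adds at most 5) — so at least 4 panels are needed, and 4 is optimal.

4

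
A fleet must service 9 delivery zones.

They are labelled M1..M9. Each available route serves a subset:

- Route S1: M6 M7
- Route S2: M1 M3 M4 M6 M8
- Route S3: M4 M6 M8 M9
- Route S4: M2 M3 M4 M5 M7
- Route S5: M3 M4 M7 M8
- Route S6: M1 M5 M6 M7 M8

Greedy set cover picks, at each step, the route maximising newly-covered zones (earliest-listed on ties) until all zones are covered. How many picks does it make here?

Greedy: pick S2 (covers 5 new) → pick S4 (covers 3 new) → pick S3 (covers 1 new). Total picks: 3.

3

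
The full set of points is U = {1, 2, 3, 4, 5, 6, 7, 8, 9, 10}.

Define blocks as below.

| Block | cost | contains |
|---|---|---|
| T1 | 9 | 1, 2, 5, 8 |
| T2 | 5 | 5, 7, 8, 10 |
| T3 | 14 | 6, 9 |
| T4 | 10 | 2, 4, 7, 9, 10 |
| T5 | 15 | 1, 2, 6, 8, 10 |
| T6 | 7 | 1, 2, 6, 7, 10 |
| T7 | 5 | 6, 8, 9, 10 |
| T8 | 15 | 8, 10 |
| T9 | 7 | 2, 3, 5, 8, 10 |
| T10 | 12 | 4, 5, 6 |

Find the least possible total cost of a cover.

T4, T6, T9 together cover every point (T4 ∪ T6 ∪ T9 = {1, 2, 3, 4, 5, 6, 7, 8, 9, 10}); total cost 10 + 7 + 7 = 24.
The greedy pick T2, T6, T4, T9 costs 29; no covering selection beats 24.

24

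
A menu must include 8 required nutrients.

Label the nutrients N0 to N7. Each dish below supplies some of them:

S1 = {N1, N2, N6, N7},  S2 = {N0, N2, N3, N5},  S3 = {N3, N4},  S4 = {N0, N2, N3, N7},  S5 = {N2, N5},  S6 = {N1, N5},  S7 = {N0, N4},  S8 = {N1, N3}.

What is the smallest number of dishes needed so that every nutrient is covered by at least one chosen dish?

S1 and S2 and S3 together: S1 ∪ S2 ∪ S3 = {N0, N1, N2, N3, N4, N5, N6, N7} — every nutrient is covered.
Only S1 contains N6, so S1 is forced; the remaining 4 nutrients need at least 2 more dishes (each remaining dish adds at most 3) — so at least 3 dishes are needed, and 3 is optimal.

3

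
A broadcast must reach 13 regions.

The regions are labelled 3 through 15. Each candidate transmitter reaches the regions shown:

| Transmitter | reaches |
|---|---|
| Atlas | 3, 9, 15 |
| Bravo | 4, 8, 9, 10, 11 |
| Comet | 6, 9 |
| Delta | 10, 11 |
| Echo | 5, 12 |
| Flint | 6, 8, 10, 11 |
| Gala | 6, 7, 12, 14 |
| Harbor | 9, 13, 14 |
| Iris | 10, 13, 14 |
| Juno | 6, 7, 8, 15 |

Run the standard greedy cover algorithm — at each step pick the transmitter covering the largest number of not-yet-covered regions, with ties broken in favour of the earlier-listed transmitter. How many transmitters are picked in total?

5

Greedy: pick Bravo (covers 5 new) → pick Gala (covers 4 new) → pick Atlas (covers 2 new) → pick Echo (covers 1 new) → pick Harbor (covers 1 new). Total picks: 5.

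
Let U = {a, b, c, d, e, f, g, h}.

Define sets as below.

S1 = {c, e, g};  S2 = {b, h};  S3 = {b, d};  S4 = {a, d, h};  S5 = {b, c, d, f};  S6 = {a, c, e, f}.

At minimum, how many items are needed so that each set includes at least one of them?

3

T = {b, c, h} meets every set (each contains at least one member of T), and |T| = 3.
No choice of 2 items meets every set, so 3 is the minimum.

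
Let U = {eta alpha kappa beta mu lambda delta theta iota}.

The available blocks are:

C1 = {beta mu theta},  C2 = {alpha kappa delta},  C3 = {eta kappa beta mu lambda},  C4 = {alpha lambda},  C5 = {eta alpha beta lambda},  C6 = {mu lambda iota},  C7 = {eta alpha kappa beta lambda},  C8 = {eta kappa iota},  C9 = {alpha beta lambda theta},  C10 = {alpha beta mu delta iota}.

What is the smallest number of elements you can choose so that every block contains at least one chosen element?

Take H = {eta, alpha, mu}. Each listed block contains at least one of these, so H is a hitting set of size 3.
The blocks C1, C4, C8 are pairwise disjoint, so any hitting set needs a separate element for each — at least 3. Hence 3 is optimal.

3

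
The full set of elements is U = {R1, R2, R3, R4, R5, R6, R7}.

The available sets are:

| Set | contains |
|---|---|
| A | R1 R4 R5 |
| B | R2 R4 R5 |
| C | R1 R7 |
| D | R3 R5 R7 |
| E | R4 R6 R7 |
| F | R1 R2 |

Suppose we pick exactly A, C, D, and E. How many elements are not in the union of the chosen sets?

1

Union of A, C, D, E = {R1, R3, R4, R5, R6, R7}.
Not covered: R2 — 1 element.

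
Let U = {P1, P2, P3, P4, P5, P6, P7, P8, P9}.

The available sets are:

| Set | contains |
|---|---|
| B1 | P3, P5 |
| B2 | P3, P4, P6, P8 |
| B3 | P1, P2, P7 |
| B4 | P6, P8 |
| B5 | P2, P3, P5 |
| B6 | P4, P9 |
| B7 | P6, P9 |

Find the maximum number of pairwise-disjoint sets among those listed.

4

B1, B3, B4, B6 are pairwise disjoint (B1={P3,P5}; B3={P1,P2,P7}; B4={P6,P8}; B6={P4,P9}).
Every remaining set overlaps one of these, and no 5 of the listed sets are pairwise disjoint, so 4 is the maximum.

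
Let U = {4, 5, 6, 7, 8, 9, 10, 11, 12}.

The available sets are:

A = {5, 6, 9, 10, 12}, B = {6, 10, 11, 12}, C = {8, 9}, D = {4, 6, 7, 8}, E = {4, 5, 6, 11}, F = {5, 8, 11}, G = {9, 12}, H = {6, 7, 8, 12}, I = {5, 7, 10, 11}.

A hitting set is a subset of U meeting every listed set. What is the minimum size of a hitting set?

T = {6, 9, 11} meets every set (each contains at least one member of T), and |T| = 3.
No choice of 2 points meets every set, so 3 is the minimum.

3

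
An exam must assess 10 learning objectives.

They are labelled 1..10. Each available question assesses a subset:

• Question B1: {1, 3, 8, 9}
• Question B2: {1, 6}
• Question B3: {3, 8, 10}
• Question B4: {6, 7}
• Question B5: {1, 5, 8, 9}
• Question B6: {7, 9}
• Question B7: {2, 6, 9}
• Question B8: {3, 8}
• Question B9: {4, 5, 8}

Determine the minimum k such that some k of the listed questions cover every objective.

Take {B1, B3, B6, B7, B9}. Their union is {1, 2, 3, 4, 5, 6, 7, 8, 9, 10}, which is all 10 objectives.
No 4 of the 9 questions cover everything (all 126 combinations miss at least one objective), so 5 is optimal.

5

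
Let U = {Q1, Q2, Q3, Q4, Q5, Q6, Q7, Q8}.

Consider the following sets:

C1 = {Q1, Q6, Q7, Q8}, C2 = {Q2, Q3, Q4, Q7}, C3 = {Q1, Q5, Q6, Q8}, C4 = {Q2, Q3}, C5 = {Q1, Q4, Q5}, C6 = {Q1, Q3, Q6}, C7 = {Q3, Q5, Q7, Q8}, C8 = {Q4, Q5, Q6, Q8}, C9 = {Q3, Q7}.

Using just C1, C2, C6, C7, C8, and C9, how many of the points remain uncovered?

0

Union of C1, C2, C6, C7, C8, C9 = {Q1, Q2, Q3, Q4, Q5, Q6, Q7, Q8} — that's every point, so 0 are uncovered.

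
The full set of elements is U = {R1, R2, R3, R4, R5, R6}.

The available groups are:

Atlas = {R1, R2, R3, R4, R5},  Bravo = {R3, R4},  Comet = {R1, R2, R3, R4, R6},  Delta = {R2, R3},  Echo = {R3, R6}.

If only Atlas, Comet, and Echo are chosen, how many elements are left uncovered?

0

Union of Atlas, Comet, Echo = {R1, R2, R3, R4, R5, R6} — that's every element, so 0 are uncovered.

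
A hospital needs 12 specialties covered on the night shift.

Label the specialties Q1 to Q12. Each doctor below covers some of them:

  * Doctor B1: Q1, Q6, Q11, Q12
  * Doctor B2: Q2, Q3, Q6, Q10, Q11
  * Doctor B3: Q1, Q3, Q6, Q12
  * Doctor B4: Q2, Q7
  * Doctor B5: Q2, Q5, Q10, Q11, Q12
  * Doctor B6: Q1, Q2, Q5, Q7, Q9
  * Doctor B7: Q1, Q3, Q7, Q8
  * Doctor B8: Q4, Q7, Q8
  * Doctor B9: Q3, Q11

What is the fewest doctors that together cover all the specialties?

Take {B3, B5, B6, B8}. Their union is {Q1, Q2, Q3, Q4, Q5, Q6, Q7, Q8, Q9, Q10, Q11, Q12}, which is all 12 specialties.
No 3 of the 9 doctors cover everything (all 84 combinations miss at least one specialty), so 4 is optimal.

4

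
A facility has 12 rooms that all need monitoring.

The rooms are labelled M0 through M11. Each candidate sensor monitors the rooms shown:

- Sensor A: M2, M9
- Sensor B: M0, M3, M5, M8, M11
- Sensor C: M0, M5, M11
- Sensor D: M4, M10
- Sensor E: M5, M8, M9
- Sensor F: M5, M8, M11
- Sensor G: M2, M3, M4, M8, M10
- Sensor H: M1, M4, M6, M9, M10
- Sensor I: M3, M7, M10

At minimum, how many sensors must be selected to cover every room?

Take {C, G, H, I}. Their union is {M0, M1, M2, M3, M4, M5, M6, M7, M8, M9, M10, M11}, which is all 12 rooms.
Only I contains M7, so I is forced; the remaining 9 rooms need at least 3 more sensors (each remaining sensor adds at most 4) — so at least 4 sensors are needed, and 4 is optimal.

4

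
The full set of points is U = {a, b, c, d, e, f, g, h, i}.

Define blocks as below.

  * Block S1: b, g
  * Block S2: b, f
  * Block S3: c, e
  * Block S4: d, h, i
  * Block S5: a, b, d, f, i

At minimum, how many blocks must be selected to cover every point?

4

S1 and S3 and S4 and S5 together: S1 ∪ S3 ∪ S4 ∪ S5 = {a, b, c, d, e, f, g, h, i} — every point is covered.
No 3 of the 5 blocks cover everything (all 10 combinations miss at least one point), so 4 is optimal.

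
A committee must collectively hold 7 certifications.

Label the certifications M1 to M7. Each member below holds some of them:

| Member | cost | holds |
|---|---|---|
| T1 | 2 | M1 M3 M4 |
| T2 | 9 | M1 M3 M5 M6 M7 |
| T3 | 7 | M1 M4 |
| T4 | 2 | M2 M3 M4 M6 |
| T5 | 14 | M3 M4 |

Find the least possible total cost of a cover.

11

T2, T4 together cover every certification (T2 ∪ T4 = {M1, M2, M3, M4, M5, M6, M7}); total cost 9 + 2 = 11.
The greedy pick T4, T1, T2 costs 13; no covering selection beats 11.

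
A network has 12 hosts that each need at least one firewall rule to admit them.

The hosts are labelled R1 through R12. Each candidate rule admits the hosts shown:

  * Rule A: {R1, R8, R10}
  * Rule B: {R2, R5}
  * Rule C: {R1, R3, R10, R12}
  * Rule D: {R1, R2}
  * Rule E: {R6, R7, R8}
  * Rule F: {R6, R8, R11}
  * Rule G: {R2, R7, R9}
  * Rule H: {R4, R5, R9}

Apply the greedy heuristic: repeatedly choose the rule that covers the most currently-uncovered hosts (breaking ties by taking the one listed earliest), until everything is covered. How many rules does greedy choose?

Greedy: pick C (covers 4 new) → pick E (covers 3 new) → pick H (covers 3 new) → pick B (covers 1 new) → pick F (covers 1 new). Total picks: 5.
(The true minimum cover uses only 4 rules, so greedy is not optimal here.)

5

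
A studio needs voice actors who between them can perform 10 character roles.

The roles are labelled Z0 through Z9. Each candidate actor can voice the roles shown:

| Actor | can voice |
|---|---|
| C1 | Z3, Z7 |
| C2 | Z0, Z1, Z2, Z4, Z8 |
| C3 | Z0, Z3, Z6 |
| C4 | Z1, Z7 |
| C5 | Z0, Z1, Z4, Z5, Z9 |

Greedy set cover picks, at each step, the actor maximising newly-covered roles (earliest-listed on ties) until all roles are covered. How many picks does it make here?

4

Greedy: pick C2 (covers 5 new) → pick C1 (covers 2 new) → pick C5 (covers 2 new) → pick C3 (covers 1 new). Total picks: 4.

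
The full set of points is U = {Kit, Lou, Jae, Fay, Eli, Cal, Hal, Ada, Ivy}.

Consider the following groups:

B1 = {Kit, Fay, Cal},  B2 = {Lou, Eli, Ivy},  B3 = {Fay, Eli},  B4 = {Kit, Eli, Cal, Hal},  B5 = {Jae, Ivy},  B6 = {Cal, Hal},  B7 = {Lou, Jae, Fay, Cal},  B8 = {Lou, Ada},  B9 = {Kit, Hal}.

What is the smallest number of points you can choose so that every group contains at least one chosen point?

The 4 points {Fay, Hal, Ada, Ivy} hit every group.
The groups B3, B5, B6, B8 are pairwise disjoint, so any hitting set needs a separate point for each — at least 4. Hence 4 is optimal.

4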